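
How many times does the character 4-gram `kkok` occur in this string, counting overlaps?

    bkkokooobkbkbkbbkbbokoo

1

Sliding a length-4 window over the 23 characters (20 positions):
  position 2–5: kkok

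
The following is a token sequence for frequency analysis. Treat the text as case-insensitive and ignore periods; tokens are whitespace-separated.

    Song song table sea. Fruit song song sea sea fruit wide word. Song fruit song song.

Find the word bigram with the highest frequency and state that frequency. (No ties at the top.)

Bigram frequencies (highest first):
  song song: 3
  sea fruit: 2
  fruit song: 2
  song table: 1
  table sea: 1
  song sea: 1
  … (5 more, each ≤ 1)

"song song", 3 times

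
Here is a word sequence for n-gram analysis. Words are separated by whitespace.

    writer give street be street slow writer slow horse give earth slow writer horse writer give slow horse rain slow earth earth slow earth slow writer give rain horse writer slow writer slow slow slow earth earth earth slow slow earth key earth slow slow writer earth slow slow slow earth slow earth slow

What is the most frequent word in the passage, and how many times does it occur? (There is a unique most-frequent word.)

"slow", 20 times

Unigram frequencies (highest first):
  slow: 20
  earth: 12
  writer: 8
  give: 4
  horse: 4
  street: 2
  … (3 more, each ≤ 2)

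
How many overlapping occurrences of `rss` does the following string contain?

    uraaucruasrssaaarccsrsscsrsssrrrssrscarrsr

4

Sliding a length-3 window over the 42 characters (40 positions):
  position 11–13: rss
  position 21–23: rss
  position 26–28: rss
  position 32–34: rss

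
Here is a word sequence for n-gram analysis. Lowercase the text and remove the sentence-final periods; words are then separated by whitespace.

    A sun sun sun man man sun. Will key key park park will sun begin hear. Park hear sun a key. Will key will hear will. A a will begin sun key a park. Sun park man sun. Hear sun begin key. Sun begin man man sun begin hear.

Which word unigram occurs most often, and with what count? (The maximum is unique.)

Unigram frequencies (highest first):
  sun: 12
  will: 6
  key: 6
  a: 5
  man: 5
  park: 5
  … (2 more, each ≤ 5)

"sun", 12 times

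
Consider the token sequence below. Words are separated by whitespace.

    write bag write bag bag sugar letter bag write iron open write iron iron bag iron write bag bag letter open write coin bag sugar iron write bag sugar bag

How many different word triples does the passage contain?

26

30 tokens → 28 trigram windows in total.
Repeated trigrams (each contributes count−1 duplicates):
  iron write bag: 2
  write bag bag: 2
2 duplicate windows → 28 − 2 = 26 distinct.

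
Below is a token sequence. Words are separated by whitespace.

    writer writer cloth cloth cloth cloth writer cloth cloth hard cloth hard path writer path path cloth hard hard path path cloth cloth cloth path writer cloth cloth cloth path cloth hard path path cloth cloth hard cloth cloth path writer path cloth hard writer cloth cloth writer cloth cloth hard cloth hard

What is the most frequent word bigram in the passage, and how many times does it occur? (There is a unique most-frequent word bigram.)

"cloth cloth", 12 times

Bigram frequencies (highest first):
  cloth cloth: 12
  cloth hard: 8
  writer cloth: 5
  path cloth: 5
  hard cloth: 3
  hard path: 3
  … (8 more, each ≤ 3)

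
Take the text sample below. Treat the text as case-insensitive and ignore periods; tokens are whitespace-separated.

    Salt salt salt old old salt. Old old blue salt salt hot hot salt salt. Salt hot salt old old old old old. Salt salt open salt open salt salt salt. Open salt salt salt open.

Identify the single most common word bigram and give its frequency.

"salt salt", 10 times

Bigram frequencies (highest first):
  salt salt: 10
  old old: 6
  salt open: 4
  salt old: 3
  open salt: 3
  old salt: 2
  … (5 more, each ≤ 2)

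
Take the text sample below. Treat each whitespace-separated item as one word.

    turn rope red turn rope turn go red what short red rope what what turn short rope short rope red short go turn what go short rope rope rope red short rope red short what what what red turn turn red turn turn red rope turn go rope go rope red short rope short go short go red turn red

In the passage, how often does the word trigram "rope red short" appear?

4

Scanning the 58 overlapping trigram windows for "rope red short":
  position 19–21: rope red short
  position 29–31: rope red short
  position 32–34: rope red short
  position 50–52: rope red short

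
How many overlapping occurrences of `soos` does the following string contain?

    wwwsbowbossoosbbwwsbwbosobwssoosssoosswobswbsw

3

Sliding a length-4 window over the 46 characters (43 positions):
  position 11–14: soos
  position 29–32: soos
  position 34–37: soos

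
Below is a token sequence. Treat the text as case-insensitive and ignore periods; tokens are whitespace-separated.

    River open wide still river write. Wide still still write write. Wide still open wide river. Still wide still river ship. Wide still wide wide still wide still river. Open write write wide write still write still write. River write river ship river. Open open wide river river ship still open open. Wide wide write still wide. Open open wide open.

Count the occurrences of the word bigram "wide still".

7

Scanning the 60 overlapping bigram windows for "wide still":
  position 3–4: wide still
  position 7–8: wide still
  position 12–13: wide still
  position 18–19: wide still
  position 22–23: wide still
  position 25–26: wide still
  position 27–28: wide still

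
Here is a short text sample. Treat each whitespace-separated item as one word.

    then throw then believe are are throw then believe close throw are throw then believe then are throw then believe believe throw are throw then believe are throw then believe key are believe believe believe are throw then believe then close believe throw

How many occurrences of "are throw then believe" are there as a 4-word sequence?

6

Scanning the 40 overlapping 4-gram windows for "are throw then believe":
  position 6–9: are throw then believe
  position 12–15: are throw then believe
  position 17–20: are throw then believe
  position 23–26: are throw then believe
  position 27–30: are throw then believe
  position 36–39: are throw then believe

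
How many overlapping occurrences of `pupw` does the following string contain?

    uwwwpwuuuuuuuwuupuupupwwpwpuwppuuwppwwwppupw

Sliding a length-4 window over the 44 characters (41 positions):
  position 20–23: pupw
  position 41–44: pupw

2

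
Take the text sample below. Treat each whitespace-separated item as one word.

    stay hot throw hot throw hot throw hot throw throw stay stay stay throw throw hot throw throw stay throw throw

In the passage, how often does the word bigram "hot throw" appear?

Scanning the 20 overlapping bigram windows for "hot throw":
  position 2–3: hot throw
  position 4–5: hot throw
  position 6–7: hot throw
  position 8–9: hot throw
  position 16–17: hot throw

5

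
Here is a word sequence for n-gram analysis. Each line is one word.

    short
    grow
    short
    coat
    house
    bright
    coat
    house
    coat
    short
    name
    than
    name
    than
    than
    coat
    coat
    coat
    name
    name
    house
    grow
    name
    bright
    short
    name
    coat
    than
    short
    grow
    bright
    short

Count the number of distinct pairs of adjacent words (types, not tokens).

25

32 tokens → 31 bigram windows in total.
Repeated bigrams (each contributes count−1 duplicates):
  bright short: 2
  coat coat: 2
  coat house: 2
  name than: 2
  short grow: 2
  short name: 2
6 duplicate windows → 31 − 6 = 25 distinct.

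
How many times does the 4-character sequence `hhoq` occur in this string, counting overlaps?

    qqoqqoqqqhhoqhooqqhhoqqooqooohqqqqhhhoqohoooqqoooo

Sliding a length-4 window over the 50 characters (47 positions):
  position 10–13: hhoq
  position 19–22: hhoq
  position 36–39: hhoq

3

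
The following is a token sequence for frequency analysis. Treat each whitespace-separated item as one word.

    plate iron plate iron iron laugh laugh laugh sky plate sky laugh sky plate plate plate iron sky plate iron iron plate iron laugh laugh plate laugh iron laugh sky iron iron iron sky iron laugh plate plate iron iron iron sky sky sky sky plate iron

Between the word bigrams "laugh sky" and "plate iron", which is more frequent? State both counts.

"plate iron" (7 vs 3)

"laugh sky": 3 occurrences
"plate iron": 7 occurrences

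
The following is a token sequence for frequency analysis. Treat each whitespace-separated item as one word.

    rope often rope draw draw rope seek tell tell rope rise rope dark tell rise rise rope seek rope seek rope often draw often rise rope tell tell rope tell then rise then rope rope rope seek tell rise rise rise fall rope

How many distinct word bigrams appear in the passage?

27

43 tokens → 42 bigram windows in total.
Repeated bigrams (each contributes count−1 duplicates):
  rope seek: 4
  rise rise: 3
  rise rope: 3
  rope often: 2
  rope rope: 2
  rope tell: 2
  seek rope: 2
  seek tell: 2
  … (3 more repeated)
15 duplicate windows → 42 − 15 = 27 distinct.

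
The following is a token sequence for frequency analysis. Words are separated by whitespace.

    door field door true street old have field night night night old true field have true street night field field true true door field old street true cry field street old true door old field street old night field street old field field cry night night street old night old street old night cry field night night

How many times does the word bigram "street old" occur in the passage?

Scanning the 56 overlapping bigram windows for "street old":
  position 5–6: street old
  position 30–31: street old
  position 36–37: street old
  position 40–41: street old
  position 47–48: street old
  position 51–52: street old

6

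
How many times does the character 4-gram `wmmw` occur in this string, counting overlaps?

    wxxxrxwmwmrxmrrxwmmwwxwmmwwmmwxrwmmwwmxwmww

Sliding a length-4 window over the 43 characters (40 positions):
  position 17–20: wmmw
  position 23–26: wmmw
  position 27–30: wmmw
  position 33–36: wmmw

4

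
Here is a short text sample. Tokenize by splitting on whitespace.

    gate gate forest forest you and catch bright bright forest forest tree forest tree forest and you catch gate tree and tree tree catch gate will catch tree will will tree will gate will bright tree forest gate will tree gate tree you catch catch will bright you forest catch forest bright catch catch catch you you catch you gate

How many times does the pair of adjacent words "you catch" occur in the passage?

3

Scanning the 59 overlapping bigram windows for "you catch":
  position 17–18: you catch
  position 43–44: you catch
  position 57–58: you catch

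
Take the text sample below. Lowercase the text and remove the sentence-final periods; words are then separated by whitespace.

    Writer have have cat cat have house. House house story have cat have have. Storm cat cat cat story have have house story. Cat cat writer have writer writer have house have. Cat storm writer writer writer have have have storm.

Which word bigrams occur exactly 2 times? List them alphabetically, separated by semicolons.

Bigram counts meeting the condition (exactly 2 times):
  cat have: 2
  have storm: 2
  house house: 2
  house story: 2
  story have: 2

cat have; have storm; house house; house story; story have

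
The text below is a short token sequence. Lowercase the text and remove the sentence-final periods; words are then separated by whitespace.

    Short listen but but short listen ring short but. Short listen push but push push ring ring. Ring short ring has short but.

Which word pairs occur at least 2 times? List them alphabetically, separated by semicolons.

Bigram counts meeting the condition (at least 2 times):
  but short: 2
  ring ring: 2
  ring short: 2
  short but: 2
  short listen: 3

but short; ring ring; ring short; short but; short listen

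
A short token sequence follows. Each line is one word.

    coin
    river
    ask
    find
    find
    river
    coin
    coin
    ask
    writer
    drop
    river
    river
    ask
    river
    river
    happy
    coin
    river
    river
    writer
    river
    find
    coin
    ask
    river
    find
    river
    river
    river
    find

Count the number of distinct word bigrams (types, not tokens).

19

31 tokens → 30 bigram windows in total.
Repeated bigrams (each contributes count−1 duplicates):
  river river: 5
  river find: 3
  ask river: 2
  coin ask: 2
  coin river: 2
  find river: 2
  river ask: 2
11 duplicate windows → 30 − 11 = 19 distinct.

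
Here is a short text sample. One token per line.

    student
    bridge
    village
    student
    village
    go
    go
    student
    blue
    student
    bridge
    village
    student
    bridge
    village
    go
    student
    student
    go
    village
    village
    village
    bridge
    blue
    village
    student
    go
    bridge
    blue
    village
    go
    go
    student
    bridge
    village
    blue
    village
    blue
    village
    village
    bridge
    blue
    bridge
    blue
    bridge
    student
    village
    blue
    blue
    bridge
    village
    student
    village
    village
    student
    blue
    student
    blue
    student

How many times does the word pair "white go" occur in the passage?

0

Scanning the 58 overlapping bigram windows for "white go":
  (none found)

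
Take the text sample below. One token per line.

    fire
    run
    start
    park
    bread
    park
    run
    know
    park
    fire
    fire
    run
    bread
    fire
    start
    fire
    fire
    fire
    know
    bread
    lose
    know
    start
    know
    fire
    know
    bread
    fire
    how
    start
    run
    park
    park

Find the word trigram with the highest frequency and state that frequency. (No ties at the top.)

"fire know bread", 2 times

Trigram frequencies (highest first):
  fire know bread: 2
  fire run start: 1
  run start park: 1
  start park bread: 1
  park bread park: 1
  bread park run: 1
  … (24 more, each ≤ 1)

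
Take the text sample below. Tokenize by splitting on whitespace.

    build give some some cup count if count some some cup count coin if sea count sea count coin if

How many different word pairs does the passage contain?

13

20 tokens → 19 bigram windows in total.
Repeated bigrams (each contributes count−1 duplicates):
  coin if: 2
  count coin: 2
  cup count: 2
  sea count: 2
  some cup: 2
  some some: 2
6 duplicate windows → 19 − 6 = 13 distinct.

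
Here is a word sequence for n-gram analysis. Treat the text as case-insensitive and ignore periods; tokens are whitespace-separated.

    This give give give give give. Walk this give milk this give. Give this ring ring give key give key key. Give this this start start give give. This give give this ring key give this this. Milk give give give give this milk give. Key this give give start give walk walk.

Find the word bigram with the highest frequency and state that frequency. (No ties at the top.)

"give give", 11 times

Bigram frequencies (highest first):
  give give: 11
  give this: 6
  this give: 5
  give key: 3
  key give: 3
  give walk: 2
  … (17 more, each ≤ 2)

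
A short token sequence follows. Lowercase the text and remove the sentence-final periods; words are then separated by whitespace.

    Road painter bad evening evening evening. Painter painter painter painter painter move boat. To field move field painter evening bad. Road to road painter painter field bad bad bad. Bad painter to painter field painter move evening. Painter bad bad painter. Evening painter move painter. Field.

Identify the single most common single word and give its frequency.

Unigram frequencies (highest first):
  painter: 16
  bad: 8
  evening: 6
  field: 5
  move: 4
  road: 3
  … (2 more, each ≤ 3)

"painter", 16 times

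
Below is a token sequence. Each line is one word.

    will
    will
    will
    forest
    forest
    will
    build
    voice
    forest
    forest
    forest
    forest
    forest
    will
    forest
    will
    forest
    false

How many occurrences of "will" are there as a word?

Scanning the 18 tokens for "will":
  position 1: will
  position 2: will
  position 3: will
  position 6: will
  position 14: will
  position 16: will

6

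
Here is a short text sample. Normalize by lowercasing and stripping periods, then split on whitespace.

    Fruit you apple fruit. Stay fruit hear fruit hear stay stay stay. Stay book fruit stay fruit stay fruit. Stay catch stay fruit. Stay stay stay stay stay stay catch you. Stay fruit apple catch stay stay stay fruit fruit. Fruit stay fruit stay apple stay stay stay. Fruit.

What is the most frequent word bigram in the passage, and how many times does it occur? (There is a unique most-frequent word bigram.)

"stay stay", 12 times

Bigram frequencies (highest first):
  stay stay: 12
  stay fruit: 8
  fruit stay: 7
  fruit hear: 2
  stay catch: 2
  catch stay: 2
  … (14 more, each ≤ 2)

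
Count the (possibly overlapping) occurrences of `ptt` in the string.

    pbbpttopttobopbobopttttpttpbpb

Sliding a length-3 window over the 30 characters (28 positions):
  position 4–6: ptt
  position 8–10: ptt
  position 19–21: ptt
  position 24–26: ptt

4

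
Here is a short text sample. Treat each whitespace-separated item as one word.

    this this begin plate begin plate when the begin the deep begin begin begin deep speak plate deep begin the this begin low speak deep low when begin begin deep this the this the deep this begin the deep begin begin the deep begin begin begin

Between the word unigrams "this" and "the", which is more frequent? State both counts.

"this": 6 occurrences
"the": 7 occurrences

"the" (7 vs 6)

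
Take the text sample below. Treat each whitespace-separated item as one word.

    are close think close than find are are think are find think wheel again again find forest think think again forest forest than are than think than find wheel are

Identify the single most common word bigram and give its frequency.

Bigram frequencies (highest first):
  than find: 2
  are close: 1
  close think: 1
  think close: 1
  close than: 1
  find are: 1
  … (22 more, each ≤ 1)

"than find", 2 times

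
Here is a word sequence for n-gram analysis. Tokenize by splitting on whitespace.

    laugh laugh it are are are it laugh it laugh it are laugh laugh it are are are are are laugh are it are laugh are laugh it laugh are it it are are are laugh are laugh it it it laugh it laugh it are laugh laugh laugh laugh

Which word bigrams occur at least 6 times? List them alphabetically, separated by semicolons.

Bigram counts meeting the condition (at least 6 times):
  are are: 8
  are laugh: 7
  it are: 6
  laugh it: 8

are are; are laugh; it are; laugh it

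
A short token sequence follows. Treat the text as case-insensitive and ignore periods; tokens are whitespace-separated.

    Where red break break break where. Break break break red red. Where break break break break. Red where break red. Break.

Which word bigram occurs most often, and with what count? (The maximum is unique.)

Bigram frequencies (highest first):
  break break: 7
  where break: 3
  break red: 3
  red break: 2
  red where: 2
  where red: 1
  … (2 more, each ≤ 1)

"break break", 7 times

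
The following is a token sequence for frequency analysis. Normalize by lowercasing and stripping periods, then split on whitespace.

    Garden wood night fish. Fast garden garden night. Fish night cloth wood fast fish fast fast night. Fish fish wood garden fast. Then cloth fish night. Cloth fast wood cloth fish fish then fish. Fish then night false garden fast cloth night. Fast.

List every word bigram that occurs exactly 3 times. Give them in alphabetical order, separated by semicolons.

Bigram counts meeting the condition (exactly 3 times):
  fish fish: 3
  night fish: 3

fish fish; night fish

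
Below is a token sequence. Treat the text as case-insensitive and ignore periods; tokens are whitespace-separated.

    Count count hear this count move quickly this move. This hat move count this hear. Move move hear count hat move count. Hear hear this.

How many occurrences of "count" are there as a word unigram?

Scanning the 25 tokens for "count":
  position 1: count
  position 2: count
  position 5: count
  position 13: count
  position 19: count
  position 22: count

6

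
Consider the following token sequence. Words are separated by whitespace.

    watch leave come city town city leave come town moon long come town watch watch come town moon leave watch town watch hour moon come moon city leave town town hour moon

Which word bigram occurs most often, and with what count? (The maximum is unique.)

"come town", 3 times

Bigram frequencies (highest first):
  come town: 3
  leave come: 2
  city leave: 2
  town moon: 2
  town watch: 2
  hour moon: 2
  … (18 more, each ≤ 1)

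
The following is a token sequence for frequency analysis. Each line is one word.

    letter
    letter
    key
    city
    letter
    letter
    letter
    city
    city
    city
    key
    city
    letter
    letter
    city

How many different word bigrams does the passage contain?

7

15 tokens → 14 bigram windows in total.
Repeated bigrams (each contributes count−1 duplicates):
  letter letter: 4
  city city: 2
  city letter: 2
  key city: 2
  letter city: 2
7 duplicate windows → 14 − 7 = 7 distinct.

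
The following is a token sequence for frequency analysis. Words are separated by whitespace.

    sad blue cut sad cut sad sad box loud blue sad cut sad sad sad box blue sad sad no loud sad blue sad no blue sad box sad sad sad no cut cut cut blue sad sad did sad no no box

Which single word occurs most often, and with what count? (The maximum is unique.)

Unigram frequencies (highest first):
  sad: 19
  blue: 6
  cut: 6
  no: 5
  box: 4
  loud: 2
  … (1 more, each ≤ 1)

"sad", 19 times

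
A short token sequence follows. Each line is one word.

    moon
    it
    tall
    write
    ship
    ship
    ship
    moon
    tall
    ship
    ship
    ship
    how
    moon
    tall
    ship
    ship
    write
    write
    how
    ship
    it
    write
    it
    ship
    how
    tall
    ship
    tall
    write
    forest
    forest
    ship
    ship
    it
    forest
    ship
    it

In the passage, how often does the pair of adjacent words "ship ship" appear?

6

Scanning the 37 overlapping bigram windows for "ship ship":
  position 5–6: ship ship
  position 6–7: ship ship
  position 10–11: ship ship
  position 11–12: ship ship
  position 16–17: ship ship
  position 33–34: ship ship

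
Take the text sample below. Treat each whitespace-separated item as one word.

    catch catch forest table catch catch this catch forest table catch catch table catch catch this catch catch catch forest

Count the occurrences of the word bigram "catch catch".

Scanning the 19 overlapping bigram windows for "catch catch":
  position 1–2: catch catch
  position 5–6: catch catch
  position 11–12: catch catch
  position 14–15: catch catch
  position 17–18: catch catch
  position 18–19: catch catch

6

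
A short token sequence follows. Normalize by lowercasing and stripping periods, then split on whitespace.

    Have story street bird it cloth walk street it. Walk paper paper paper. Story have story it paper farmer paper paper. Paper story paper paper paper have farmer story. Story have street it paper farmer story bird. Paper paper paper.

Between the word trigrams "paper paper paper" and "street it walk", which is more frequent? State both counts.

"paper paper paper" (4 vs 1)

"paper paper paper": 4 occurrences
"street it walk": 1 occurrence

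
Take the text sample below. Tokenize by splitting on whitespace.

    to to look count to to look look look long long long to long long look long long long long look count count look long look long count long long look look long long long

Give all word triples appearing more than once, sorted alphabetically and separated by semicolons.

long long long; long long look; long look long; look long long; look look long; to to look

Trigram counts meeting the condition (more than once):
  long long long: 4
  long long look: 3
  long look long: 2
  look long long: 3
  look look long: 2
  to to look: 2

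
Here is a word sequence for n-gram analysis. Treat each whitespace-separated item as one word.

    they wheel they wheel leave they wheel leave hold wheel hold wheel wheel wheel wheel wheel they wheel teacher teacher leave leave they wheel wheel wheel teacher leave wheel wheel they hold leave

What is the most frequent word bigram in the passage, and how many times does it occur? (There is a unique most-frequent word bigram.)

"wheel wheel", 7 times

Bigram frequencies (highest first):
  wheel wheel: 7
  they wheel: 5
  wheel they: 3
  wheel leave: 2
  leave they: 2
  hold wheel: 2
  … (9 more, each ≤ 2)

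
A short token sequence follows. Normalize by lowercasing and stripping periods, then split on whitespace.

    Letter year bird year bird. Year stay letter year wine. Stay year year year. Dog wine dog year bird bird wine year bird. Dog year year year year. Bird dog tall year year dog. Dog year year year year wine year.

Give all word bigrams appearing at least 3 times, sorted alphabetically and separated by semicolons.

dog year; year bird; year year

Bigram counts meeting the condition (at least 3 times):
  dog year: 3
  year bird: 5
  year year: 9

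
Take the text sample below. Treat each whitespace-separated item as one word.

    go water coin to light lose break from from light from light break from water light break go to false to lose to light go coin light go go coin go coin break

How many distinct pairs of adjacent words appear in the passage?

33 tokens → 32 bigram windows in total.
Repeated bigrams (each contributes count−1 duplicates):
  go coin: 3
  break from: 2
  from light: 2
  light break: 2
  light go: 2
  to light: 2
7 duplicate windows → 32 − 7 = 25 distinct.

25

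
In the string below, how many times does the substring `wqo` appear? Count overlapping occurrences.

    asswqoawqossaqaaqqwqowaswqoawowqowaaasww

Sliding a length-3 window over the 40 characters (38 positions):
  position 4–6: wqo
  position 8–10: wqo
  position 19–21: wqo
  position 25–27: wqo
  position 31–33: wqo

5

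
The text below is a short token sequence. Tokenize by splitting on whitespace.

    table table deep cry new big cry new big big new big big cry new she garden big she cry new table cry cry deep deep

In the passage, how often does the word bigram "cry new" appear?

Scanning the 25 overlapping bigram windows for "cry new":
  position 4–5: cry new
  position 7–8: cry new
  position 14–15: cry new
  position 20–21: cry new

4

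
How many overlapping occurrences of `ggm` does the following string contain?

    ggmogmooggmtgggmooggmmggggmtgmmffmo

5

Sliding a length-3 window over the 35 characters (33 positions):
  position 1–3: ggm
  position 9–11: ggm
  position 14–16: ggm
  position 19–21: ggm
  position 25–27: ggm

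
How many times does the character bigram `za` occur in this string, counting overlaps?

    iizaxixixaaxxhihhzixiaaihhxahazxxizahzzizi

Sliding a length-2 window over the 42 characters (41 positions):
  position 3–4: za
  position 35–36: za

2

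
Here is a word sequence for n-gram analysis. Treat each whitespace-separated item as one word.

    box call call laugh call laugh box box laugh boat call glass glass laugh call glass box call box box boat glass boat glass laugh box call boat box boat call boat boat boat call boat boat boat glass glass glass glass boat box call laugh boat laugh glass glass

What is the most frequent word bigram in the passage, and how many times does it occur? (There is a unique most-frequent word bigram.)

Bigram frequencies (highest first):
  glass glass: 5
  box call: 4
  boat boat: 4
  call laugh: 3
  boat call: 3
  boat glass: 3
  … (16 more, each ≤ 3)

"glass glass", 5 times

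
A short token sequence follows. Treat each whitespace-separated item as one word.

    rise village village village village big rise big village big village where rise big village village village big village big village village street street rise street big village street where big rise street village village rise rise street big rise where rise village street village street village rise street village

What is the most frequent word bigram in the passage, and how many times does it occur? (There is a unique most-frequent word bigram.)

"village village", 7 times

Bigram frequencies (highest first):
  village village: 7
  big village: 6
  village big: 4
  village street: 4
  rise street: 4
  street village: 4
  … (13 more, each ≤ 3)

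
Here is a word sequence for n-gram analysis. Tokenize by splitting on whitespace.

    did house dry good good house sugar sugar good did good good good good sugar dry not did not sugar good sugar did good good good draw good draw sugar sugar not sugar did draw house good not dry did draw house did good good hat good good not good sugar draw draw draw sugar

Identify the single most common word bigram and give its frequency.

Bigram frequencies (highest first):
  good good: 8
  did good: 3
  good sugar: 3
  sugar sugar: 2
  sugar good: 2
  not sugar: 2
  … (27 more, each ≤ 2)

"good good", 8 times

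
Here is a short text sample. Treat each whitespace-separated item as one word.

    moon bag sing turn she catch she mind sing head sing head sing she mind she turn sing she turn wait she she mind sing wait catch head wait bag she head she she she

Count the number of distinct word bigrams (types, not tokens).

35 tokens → 34 bigram windows in total.
Repeated bigrams (each contributes count−1 duplicates):
  she mind: 3
  she she: 3
  head sing: 2
  mind sing: 2
  she turn: 2
  sing head: 2
  sing she: 2
9 duplicate windows → 34 − 9 = 25 distinct.

25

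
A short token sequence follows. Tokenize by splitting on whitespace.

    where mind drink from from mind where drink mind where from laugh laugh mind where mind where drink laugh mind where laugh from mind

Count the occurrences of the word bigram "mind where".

5

Scanning the 23 overlapping bigram windows for "mind where":
  position 6–7: mind where
  position 9–10: mind where
  position 14–15: mind where
  position 16–17: mind where
  position 20–21: mind where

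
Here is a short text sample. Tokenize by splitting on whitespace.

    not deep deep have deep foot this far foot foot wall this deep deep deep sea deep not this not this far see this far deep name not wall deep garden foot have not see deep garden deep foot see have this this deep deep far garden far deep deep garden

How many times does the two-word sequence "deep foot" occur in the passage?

Scanning the 50 overlapping bigram windows for "deep foot":
  position 5–6: deep foot
  position 38–39: deep foot

2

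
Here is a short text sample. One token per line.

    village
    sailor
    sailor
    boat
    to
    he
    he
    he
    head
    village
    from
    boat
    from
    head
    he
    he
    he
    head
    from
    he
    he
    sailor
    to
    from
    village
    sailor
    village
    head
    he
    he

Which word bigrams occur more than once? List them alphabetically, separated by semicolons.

Bigram counts meeting the condition (more than once):
  he he: 6
  he head: 2
  head he: 2
  village sailor: 2

he he; he head; head he; village sailor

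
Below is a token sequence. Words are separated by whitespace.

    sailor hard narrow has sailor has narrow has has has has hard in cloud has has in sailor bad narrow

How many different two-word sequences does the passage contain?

15

20 tokens → 19 bigram windows in total.
Repeated bigrams (each contributes count−1 duplicates):
  has has: 4
  narrow has: 2
4 duplicate windows → 19 − 4 = 15 distinct.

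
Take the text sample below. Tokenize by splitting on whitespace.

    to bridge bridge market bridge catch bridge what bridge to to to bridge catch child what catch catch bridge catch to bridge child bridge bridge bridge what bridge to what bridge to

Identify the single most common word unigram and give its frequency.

Unigram frequencies (highest first):
  bridge: 13
  to: 7
  catch: 5
  what: 4
  child: 2
  market: 1

"bridge", 13 times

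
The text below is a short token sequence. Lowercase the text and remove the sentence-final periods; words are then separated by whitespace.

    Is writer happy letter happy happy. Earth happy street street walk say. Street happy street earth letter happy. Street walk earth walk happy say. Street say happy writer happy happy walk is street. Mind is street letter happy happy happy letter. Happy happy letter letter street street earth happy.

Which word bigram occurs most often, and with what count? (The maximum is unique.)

"happy happy", 5 times

Bigram frequencies (highest first):
  happy happy: 5
  letter happy: 4
  happy letter: 3
  happy street: 3
  writer happy: 2
  earth happy: 2
  … (24 more, each ≤ 2)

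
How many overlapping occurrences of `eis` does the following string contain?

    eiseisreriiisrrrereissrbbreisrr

Sliding a length-3 window over the 31 characters (29 positions):
  position 1–3: eis
  position 4–6: eis
  position 19–21: eis
  position 27–29: eis

4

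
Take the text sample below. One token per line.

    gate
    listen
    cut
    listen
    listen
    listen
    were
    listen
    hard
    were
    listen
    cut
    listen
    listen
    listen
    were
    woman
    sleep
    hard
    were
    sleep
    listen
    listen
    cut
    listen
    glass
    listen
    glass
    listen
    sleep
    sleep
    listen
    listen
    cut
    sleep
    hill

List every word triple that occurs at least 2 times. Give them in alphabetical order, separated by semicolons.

cut listen listen; listen cut listen; listen glass listen; listen listen cut; listen listen listen; listen listen were; sleep listen listen

Trigram counts meeting the condition (at least 2 times):
  cut listen listen: 2
  listen cut listen: 3
  listen glass listen: 2
  listen listen cut: 2
  listen listen listen: 2
  listen listen were: 2
  sleep listen listen: 2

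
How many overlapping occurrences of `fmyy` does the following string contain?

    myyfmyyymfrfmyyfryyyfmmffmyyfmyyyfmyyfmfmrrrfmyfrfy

5

Sliding a length-4 window over the 51 characters (48 positions):
  position 4–7: fmyy
  position 12–15: fmyy
  position 25–28: fmyy
  position 29–32: fmyy
  position 34–37: fmyy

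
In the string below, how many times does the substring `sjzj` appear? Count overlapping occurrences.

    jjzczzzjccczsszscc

0

Sliding a length-4 window over the 18 characters (15 positions):
  (no match at any position)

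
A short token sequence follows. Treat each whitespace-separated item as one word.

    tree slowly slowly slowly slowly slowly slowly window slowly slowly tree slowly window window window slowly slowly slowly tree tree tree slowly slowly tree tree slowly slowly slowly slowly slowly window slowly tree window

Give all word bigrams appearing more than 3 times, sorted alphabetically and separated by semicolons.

slowly slowly; slowly tree; tree slowly

Bigram counts meeting the condition (more than 3 times):
  slowly slowly: 13
  slowly tree: 4
  tree slowly: 4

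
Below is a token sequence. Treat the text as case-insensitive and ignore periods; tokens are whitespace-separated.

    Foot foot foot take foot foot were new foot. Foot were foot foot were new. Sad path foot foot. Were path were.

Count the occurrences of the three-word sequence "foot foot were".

4

Scanning the 20 overlapping trigram windows for "foot foot were":
  position 5–7: foot foot were
  position 9–11: foot foot were
  position 12–14: foot foot were
  position 18–20: foot foot were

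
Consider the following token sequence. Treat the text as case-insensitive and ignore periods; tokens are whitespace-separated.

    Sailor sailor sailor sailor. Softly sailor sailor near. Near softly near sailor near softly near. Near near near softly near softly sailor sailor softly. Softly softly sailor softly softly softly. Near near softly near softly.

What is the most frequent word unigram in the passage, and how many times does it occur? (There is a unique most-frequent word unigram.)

"softly", 13 times

Unigram frequencies (highest first):
  softly: 13
  near: 12
  sailor: 10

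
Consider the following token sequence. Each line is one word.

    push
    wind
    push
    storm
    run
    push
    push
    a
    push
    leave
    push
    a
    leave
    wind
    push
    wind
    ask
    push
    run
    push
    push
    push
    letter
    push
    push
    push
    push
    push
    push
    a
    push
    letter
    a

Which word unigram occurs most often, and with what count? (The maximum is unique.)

Unigram frequencies (highest first):
  push: 18
  a: 4
  wind: 3
  run: 2
  leave: 2
  letter: 2
  … (2 more, each ≤ 1)

"push", 18 times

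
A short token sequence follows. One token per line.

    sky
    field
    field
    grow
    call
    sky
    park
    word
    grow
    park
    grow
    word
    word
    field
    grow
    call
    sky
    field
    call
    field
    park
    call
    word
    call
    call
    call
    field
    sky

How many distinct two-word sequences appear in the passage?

28 tokens → 27 bigram windows in total.
Repeated bigrams (each contributes count−1 duplicates):
  call call: 2
  call field: 2
  call sky: 2
  field grow: 2
  grow call: 2
  sky field: 2
6 duplicate windows → 27 − 6 = 21 distinct.

21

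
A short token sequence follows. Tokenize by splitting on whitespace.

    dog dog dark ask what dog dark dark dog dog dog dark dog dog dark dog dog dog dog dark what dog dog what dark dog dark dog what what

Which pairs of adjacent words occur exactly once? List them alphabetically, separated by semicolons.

Bigram counts meeting the condition (exactly once):
  ask what: 1
  dark ask: 1
  dark dark: 1
  dark what: 1
  what dark: 1
  what what: 1

ask what; dark ask; dark dark; dark what; what dark; what what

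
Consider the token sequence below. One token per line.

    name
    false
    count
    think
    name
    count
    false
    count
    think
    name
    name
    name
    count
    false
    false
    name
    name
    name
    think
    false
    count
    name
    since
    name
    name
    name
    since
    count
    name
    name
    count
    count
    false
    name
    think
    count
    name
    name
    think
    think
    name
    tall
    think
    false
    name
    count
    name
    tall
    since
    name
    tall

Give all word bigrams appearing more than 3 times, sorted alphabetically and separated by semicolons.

count name; name count; name name

Bigram counts meeting the condition (more than 3 times):
  count name: 4
  name count: 4
  name name: 8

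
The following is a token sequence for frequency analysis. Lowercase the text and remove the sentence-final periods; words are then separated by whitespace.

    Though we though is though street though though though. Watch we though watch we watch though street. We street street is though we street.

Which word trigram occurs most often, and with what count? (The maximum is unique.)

Trigram frequencies (highest first):
  though watch we: 2
  though we though: 1
  we though is: 1
  though is though: 1
  is though street: 1
  though street though: 1
  … (15 more, each ≤ 1)

"though watch we", 2 times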